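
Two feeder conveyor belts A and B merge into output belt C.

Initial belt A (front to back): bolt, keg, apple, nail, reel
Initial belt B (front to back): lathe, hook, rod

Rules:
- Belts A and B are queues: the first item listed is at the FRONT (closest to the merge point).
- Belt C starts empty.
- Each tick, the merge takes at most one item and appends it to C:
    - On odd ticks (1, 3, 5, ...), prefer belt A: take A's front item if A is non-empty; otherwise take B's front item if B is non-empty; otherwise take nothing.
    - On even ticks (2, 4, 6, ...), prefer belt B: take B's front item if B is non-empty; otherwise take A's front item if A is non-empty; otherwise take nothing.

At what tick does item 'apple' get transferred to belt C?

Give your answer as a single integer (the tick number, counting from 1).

Answer: 5

Derivation:
Tick 1: prefer A, take bolt from A; A=[keg,apple,nail,reel] B=[lathe,hook,rod] C=[bolt]
Tick 2: prefer B, take lathe from B; A=[keg,apple,nail,reel] B=[hook,rod] C=[bolt,lathe]
Tick 3: prefer A, take keg from A; A=[apple,nail,reel] B=[hook,rod] C=[bolt,lathe,keg]
Tick 4: prefer B, take hook from B; A=[apple,nail,reel] B=[rod] C=[bolt,lathe,keg,hook]
Tick 5: prefer A, take apple from A; A=[nail,reel] B=[rod] C=[bolt,lathe,keg,hook,apple]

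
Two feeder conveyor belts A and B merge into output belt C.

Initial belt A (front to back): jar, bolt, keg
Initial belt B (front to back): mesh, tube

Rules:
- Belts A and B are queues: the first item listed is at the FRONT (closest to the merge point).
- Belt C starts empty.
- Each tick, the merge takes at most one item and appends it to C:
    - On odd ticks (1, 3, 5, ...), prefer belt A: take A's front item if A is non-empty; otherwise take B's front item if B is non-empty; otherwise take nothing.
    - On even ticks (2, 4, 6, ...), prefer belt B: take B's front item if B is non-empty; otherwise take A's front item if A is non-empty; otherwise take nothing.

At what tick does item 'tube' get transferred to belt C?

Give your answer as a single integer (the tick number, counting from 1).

Answer: 4

Derivation:
Tick 1: prefer A, take jar from A; A=[bolt,keg] B=[mesh,tube] C=[jar]
Tick 2: prefer B, take mesh from B; A=[bolt,keg] B=[tube] C=[jar,mesh]
Tick 3: prefer A, take bolt from A; A=[keg] B=[tube] C=[jar,mesh,bolt]
Tick 4: prefer B, take tube from B; A=[keg] B=[-] C=[jar,mesh,bolt,tube]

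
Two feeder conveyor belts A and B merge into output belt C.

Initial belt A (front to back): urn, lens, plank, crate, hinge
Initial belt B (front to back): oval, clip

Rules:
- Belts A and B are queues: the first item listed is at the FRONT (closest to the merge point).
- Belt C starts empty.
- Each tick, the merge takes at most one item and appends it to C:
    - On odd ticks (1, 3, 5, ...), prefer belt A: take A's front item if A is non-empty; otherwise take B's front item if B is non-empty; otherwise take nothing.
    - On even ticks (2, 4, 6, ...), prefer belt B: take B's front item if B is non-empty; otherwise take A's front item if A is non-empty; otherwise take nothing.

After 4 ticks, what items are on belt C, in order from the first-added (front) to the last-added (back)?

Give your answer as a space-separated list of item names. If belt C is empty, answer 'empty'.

Answer: urn oval lens clip

Derivation:
Tick 1: prefer A, take urn from A; A=[lens,plank,crate,hinge] B=[oval,clip] C=[urn]
Tick 2: prefer B, take oval from B; A=[lens,plank,crate,hinge] B=[clip] C=[urn,oval]
Tick 3: prefer A, take lens from A; A=[plank,crate,hinge] B=[clip] C=[urn,oval,lens]
Tick 4: prefer B, take clip from B; A=[plank,crate,hinge] B=[-] C=[urn,oval,lens,clip]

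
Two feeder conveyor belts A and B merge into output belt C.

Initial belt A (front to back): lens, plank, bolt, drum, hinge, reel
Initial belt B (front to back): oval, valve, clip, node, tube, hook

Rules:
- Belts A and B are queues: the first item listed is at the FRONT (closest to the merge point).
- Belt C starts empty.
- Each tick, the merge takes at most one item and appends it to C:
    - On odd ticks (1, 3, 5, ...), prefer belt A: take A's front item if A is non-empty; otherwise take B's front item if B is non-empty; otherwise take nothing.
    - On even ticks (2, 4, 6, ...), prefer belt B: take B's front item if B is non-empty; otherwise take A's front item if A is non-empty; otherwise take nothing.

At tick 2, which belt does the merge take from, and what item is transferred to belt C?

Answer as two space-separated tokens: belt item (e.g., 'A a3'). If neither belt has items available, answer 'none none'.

Tick 1: prefer A, take lens from A; A=[plank,bolt,drum,hinge,reel] B=[oval,valve,clip,node,tube,hook] C=[lens]
Tick 2: prefer B, take oval from B; A=[plank,bolt,drum,hinge,reel] B=[valve,clip,node,tube,hook] C=[lens,oval]

Answer: B oval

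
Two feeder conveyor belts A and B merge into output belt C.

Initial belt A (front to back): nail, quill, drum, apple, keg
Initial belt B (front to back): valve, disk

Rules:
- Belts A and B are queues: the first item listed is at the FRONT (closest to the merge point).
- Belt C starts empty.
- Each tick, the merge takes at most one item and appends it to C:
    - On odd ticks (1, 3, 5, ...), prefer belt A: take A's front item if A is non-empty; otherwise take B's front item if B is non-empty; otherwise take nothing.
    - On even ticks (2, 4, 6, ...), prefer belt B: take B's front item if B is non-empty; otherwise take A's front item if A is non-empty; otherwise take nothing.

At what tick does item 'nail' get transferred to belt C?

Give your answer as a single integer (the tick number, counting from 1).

Tick 1: prefer A, take nail from A; A=[quill,drum,apple,keg] B=[valve,disk] C=[nail]

Answer: 1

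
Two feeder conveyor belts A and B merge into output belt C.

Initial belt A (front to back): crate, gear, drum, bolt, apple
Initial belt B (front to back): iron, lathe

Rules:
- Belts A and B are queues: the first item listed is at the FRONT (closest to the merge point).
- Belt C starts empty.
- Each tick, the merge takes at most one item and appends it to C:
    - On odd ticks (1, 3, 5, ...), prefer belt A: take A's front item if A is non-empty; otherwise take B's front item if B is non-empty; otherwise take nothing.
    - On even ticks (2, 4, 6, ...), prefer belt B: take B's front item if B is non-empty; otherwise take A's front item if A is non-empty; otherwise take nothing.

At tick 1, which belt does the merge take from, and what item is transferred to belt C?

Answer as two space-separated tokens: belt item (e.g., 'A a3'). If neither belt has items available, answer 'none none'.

Tick 1: prefer A, take crate from A; A=[gear,drum,bolt,apple] B=[iron,lathe] C=[crate]

Answer: A crate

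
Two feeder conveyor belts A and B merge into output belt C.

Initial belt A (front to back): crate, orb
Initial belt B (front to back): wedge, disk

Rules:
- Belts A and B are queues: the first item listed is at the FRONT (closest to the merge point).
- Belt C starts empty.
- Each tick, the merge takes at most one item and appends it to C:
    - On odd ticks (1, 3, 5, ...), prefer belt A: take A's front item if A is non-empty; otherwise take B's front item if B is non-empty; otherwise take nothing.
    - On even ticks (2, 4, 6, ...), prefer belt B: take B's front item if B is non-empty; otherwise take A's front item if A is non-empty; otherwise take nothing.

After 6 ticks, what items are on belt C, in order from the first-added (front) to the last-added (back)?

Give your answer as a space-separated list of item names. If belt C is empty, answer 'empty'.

Answer: crate wedge orb disk

Derivation:
Tick 1: prefer A, take crate from A; A=[orb] B=[wedge,disk] C=[crate]
Tick 2: prefer B, take wedge from B; A=[orb] B=[disk] C=[crate,wedge]
Tick 3: prefer A, take orb from A; A=[-] B=[disk] C=[crate,wedge,orb]
Tick 4: prefer B, take disk from B; A=[-] B=[-] C=[crate,wedge,orb,disk]
Tick 5: prefer A, both empty, nothing taken; A=[-] B=[-] C=[crate,wedge,orb,disk]
Tick 6: prefer B, both empty, nothing taken; A=[-] B=[-] C=[crate,wedge,orb,disk]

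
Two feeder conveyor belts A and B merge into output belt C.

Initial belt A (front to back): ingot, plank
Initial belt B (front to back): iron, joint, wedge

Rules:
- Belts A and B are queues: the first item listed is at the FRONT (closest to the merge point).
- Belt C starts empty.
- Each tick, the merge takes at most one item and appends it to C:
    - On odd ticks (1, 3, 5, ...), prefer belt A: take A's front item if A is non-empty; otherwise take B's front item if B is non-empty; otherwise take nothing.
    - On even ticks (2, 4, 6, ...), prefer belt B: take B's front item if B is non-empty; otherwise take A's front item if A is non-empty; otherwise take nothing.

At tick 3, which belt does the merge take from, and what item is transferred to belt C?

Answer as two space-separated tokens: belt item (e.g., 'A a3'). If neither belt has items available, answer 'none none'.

Answer: A plank

Derivation:
Tick 1: prefer A, take ingot from A; A=[plank] B=[iron,joint,wedge] C=[ingot]
Tick 2: prefer B, take iron from B; A=[plank] B=[joint,wedge] C=[ingot,iron]
Tick 3: prefer A, take plank from A; A=[-] B=[joint,wedge] C=[ingot,iron,plank]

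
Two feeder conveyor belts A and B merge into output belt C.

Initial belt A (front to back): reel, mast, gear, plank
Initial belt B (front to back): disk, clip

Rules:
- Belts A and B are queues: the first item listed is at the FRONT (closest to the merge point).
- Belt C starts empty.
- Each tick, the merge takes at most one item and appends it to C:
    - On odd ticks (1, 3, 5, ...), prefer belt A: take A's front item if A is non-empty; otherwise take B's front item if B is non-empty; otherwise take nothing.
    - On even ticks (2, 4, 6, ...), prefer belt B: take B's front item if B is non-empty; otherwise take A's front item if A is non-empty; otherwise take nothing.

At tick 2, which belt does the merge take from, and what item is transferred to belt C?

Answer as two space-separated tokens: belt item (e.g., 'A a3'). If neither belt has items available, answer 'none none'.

Answer: B disk

Derivation:
Tick 1: prefer A, take reel from A; A=[mast,gear,plank] B=[disk,clip] C=[reel]
Tick 2: prefer B, take disk from B; A=[mast,gear,plank] B=[clip] C=[reel,disk]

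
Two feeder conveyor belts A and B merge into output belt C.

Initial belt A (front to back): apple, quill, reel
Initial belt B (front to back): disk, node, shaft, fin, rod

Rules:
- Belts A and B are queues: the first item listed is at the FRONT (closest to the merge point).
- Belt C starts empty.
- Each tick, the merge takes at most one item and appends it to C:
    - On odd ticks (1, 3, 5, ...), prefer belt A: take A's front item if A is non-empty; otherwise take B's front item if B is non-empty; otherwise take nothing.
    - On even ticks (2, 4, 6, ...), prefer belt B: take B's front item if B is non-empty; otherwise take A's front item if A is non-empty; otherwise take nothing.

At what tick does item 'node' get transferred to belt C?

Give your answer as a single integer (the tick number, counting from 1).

Tick 1: prefer A, take apple from A; A=[quill,reel] B=[disk,node,shaft,fin,rod] C=[apple]
Tick 2: prefer B, take disk from B; A=[quill,reel] B=[node,shaft,fin,rod] C=[apple,disk]
Tick 3: prefer A, take quill from A; A=[reel] B=[node,shaft,fin,rod] C=[apple,disk,quill]
Tick 4: prefer B, take node from B; A=[reel] B=[shaft,fin,rod] C=[apple,disk,quill,node]

Answer: 4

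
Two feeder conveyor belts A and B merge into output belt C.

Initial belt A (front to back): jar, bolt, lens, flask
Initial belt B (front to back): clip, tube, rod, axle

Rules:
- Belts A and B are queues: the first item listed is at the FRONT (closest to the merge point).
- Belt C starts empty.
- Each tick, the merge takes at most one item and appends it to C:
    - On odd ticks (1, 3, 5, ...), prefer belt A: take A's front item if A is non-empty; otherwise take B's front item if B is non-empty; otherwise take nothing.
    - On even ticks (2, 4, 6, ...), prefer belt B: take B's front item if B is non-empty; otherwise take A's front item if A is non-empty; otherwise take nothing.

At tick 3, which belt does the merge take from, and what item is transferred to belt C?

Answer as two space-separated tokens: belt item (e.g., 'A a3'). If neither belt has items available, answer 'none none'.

Tick 1: prefer A, take jar from A; A=[bolt,lens,flask] B=[clip,tube,rod,axle] C=[jar]
Tick 2: prefer B, take clip from B; A=[bolt,lens,flask] B=[tube,rod,axle] C=[jar,clip]
Tick 3: prefer A, take bolt from A; A=[lens,flask] B=[tube,rod,axle] C=[jar,clip,bolt]

Answer: A bolt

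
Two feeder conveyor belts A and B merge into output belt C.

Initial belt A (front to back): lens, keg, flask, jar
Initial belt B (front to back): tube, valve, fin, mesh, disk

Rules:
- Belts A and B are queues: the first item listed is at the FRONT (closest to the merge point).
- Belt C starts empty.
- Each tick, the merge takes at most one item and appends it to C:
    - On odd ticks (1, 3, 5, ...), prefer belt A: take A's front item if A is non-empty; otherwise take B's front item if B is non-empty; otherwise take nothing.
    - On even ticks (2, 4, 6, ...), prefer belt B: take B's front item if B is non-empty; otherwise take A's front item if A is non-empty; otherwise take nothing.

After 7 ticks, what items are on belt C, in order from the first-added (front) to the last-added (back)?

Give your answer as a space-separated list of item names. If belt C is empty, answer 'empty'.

Answer: lens tube keg valve flask fin jar

Derivation:
Tick 1: prefer A, take lens from A; A=[keg,flask,jar] B=[tube,valve,fin,mesh,disk] C=[lens]
Tick 2: prefer B, take tube from B; A=[keg,flask,jar] B=[valve,fin,mesh,disk] C=[lens,tube]
Tick 3: prefer A, take keg from A; A=[flask,jar] B=[valve,fin,mesh,disk] C=[lens,tube,keg]
Tick 4: prefer B, take valve from B; A=[flask,jar] B=[fin,mesh,disk] C=[lens,tube,keg,valve]
Tick 5: prefer A, take flask from A; A=[jar] B=[fin,mesh,disk] C=[lens,tube,keg,valve,flask]
Tick 6: prefer B, take fin from B; A=[jar] B=[mesh,disk] C=[lens,tube,keg,valve,flask,fin]
Tick 7: prefer A, take jar from A; A=[-] B=[mesh,disk] C=[lens,tube,keg,valve,flask,fin,jar]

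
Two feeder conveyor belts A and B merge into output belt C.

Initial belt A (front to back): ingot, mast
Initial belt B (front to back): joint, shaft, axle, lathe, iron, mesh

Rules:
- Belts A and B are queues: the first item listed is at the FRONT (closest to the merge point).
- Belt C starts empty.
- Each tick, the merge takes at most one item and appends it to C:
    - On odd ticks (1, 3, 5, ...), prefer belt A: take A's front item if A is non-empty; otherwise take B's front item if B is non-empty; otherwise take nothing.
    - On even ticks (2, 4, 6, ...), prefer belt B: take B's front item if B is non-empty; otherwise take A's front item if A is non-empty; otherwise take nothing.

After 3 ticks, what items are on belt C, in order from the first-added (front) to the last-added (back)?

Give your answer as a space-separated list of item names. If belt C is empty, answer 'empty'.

Tick 1: prefer A, take ingot from A; A=[mast] B=[joint,shaft,axle,lathe,iron,mesh] C=[ingot]
Tick 2: prefer B, take joint from B; A=[mast] B=[shaft,axle,lathe,iron,mesh] C=[ingot,joint]
Tick 3: prefer A, take mast from A; A=[-] B=[shaft,axle,lathe,iron,mesh] C=[ingot,joint,mast]

Answer: ingot joint mast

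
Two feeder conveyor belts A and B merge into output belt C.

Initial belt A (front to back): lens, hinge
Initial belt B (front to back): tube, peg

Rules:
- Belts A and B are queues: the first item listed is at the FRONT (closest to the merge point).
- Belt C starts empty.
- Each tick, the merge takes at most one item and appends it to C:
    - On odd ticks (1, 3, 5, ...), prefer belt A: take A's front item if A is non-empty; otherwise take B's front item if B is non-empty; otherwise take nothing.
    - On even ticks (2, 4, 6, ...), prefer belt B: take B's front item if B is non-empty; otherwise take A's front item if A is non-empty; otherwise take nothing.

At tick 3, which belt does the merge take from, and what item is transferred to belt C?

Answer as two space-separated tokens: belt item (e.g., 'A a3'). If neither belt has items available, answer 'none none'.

Answer: A hinge

Derivation:
Tick 1: prefer A, take lens from A; A=[hinge] B=[tube,peg] C=[lens]
Tick 2: prefer B, take tube from B; A=[hinge] B=[peg] C=[lens,tube]
Tick 3: prefer A, take hinge from A; A=[-] B=[peg] C=[lens,tube,hinge]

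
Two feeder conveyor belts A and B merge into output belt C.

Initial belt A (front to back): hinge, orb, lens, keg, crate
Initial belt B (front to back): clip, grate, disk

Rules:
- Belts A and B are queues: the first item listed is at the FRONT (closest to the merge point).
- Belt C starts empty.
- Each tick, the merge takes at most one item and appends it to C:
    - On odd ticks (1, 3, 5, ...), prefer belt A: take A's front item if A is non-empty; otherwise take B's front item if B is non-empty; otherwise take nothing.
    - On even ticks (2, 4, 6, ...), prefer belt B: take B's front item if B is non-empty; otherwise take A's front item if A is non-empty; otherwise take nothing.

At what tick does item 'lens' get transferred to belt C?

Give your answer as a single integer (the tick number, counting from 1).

Answer: 5

Derivation:
Tick 1: prefer A, take hinge from A; A=[orb,lens,keg,crate] B=[clip,grate,disk] C=[hinge]
Tick 2: prefer B, take clip from B; A=[orb,lens,keg,crate] B=[grate,disk] C=[hinge,clip]
Tick 3: prefer A, take orb from A; A=[lens,keg,crate] B=[grate,disk] C=[hinge,clip,orb]
Tick 4: prefer B, take grate from B; A=[lens,keg,crate] B=[disk] C=[hinge,clip,orb,grate]
Tick 5: prefer A, take lens from A; A=[keg,crate] B=[disk] C=[hinge,clip,orb,grate,lens]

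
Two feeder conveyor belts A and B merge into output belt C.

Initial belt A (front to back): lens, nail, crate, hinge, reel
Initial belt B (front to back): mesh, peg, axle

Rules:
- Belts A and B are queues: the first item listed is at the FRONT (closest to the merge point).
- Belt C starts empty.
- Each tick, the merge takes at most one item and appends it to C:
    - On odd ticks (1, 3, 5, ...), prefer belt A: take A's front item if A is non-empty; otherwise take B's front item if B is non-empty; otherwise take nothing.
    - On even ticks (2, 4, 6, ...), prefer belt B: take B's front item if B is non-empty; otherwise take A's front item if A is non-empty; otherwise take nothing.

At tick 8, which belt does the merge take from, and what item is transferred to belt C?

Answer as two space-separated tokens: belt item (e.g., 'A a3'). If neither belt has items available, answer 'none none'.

Tick 1: prefer A, take lens from A; A=[nail,crate,hinge,reel] B=[mesh,peg,axle] C=[lens]
Tick 2: prefer B, take mesh from B; A=[nail,crate,hinge,reel] B=[peg,axle] C=[lens,mesh]
Tick 3: prefer A, take nail from A; A=[crate,hinge,reel] B=[peg,axle] C=[lens,mesh,nail]
Tick 4: prefer B, take peg from B; A=[crate,hinge,reel] B=[axle] C=[lens,mesh,nail,peg]
Tick 5: prefer A, take crate from A; A=[hinge,reel] B=[axle] C=[lens,mesh,nail,peg,crate]
Tick 6: prefer B, take axle from B; A=[hinge,reel] B=[-] C=[lens,mesh,nail,peg,crate,axle]
Tick 7: prefer A, take hinge from A; A=[reel] B=[-] C=[lens,mesh,nail,peg,crate,axle,hinge]
Tick 8: prefer B, take reel from A; A=[-] B=[-] C=[lens,mesh,nail,peg,crate,axle,hinge,reel]

Answer: A reel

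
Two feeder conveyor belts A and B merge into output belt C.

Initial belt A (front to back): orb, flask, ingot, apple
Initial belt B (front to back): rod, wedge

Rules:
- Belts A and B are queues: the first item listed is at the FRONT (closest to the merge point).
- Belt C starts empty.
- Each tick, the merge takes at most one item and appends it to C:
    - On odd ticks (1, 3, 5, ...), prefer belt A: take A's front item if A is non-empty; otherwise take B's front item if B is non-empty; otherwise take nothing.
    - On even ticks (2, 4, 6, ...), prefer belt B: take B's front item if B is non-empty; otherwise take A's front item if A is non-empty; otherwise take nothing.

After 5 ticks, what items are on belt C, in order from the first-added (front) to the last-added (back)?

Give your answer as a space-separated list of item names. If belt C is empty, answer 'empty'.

Answer: orb rod flask wedge ingot

Derivation:
Tick 1: prefer A, take orb from A; A=[flask,ingot,apple] B=[rod,wedge] C=[orb]
Tick 2: prefer B, take rod from B; A=[flask,ingot,apple] B=[wedge] C=[orb,rod]
Tick 3: prefer A, take flask from A; A=[ingot,apple] B=[wedge] C=[orb,rod,flask]
Tick 4: prefer B, take wedge from B; A=[ingot,apple] B=[-] C=[orb,rod,flask,wedge]
Tick 5: prefer A, take ingot from A; A=[apple] B=[-] C=[orb,rod,flask,wedge,ingot]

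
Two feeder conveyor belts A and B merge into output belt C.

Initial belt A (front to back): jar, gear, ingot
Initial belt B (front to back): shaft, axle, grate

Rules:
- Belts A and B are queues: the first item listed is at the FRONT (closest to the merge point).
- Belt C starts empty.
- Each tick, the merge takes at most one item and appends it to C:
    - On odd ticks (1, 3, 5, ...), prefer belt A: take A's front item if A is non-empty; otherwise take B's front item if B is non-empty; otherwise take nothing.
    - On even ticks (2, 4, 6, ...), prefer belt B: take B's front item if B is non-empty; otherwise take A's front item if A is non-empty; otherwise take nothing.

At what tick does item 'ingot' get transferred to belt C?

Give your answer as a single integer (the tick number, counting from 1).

Tick 1: prefer A, take jar from A; A=[gear,ingot] B=[shaft,axle,grate] C=[jar]
Tick 2: prefer B, take shaft from B; A=[gear,ingot] B=[axle,grate] C=[jar,shaft]
Tick 3: prefer A, take gear from A; A=[ingot] B=[axle,grate] C=[jar,shaft,gear]
Tick 4: prefer B, take axle from B; A=[ingot] B=[grate] C=[jar,shaft,gear,axle]
Tick 5: prefer A, take ingot from A; A=[-] B=[grate] C=[jar,shaft,gear,axle,ingot]

Answer: 5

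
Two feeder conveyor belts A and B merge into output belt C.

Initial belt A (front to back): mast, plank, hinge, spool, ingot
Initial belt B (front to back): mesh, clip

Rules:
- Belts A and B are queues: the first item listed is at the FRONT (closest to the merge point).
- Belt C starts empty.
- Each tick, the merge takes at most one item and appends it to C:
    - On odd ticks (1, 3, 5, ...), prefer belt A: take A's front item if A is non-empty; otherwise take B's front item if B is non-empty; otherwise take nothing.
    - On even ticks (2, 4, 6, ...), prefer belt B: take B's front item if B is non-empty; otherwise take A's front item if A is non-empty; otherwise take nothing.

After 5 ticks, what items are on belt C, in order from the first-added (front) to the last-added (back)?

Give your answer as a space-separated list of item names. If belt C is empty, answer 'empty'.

Tick 1: prefer A, take mast from A; A=[plank,hinge,spool,ingot] B=[mesh,clip] C=[mast]
Tick 2: prefer B, take mesh from B; A=[plank,hinge,spool,ingot] B=[clip] C=[mast,mesh]
Tick 3: prefer A, take plank from A; A=[hinge,spool,ingot] B=[clip] C=[mast,mesh,plank]
Tick 4: prefer B, take clip from B; A=[hinge,spool,ingot] B=[-] C=[mast,mesh,plank,clip]
Tick 5: prefer A, take hinge from A; A=[spool,ingot] B=[-] C=[mast,mesh,plank,clip,hinge]

Answer: mast mesh plank clip hinge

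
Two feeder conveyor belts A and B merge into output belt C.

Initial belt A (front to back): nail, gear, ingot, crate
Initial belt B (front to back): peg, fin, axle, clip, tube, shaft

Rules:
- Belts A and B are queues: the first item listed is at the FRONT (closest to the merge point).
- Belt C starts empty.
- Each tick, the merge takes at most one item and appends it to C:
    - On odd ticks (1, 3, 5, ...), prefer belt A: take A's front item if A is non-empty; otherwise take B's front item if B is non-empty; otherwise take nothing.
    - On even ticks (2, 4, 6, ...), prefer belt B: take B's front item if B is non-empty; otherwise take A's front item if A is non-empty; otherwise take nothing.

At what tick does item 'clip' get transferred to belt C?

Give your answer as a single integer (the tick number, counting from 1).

Tick 1: prefer A, take nail from A; A=[gear,ingot,crate] B=[peg,fin,axle,clip,tube,shaft] C=[nail]
Tick 2: prefer B, take peg from B; A=[gear,ingot,crate] B=[fin,axle,clip,tube,shaft] C=[nail,peg]
Tick 3: prefer A, take gear from A; A=[ingot,crate] B=[fin,axle,clip,tube,shaft] C=[nail,peg,gear]
Tick 4: prefer B, take fin from B; A=[ingot,crate] B=[axle,clip,tube,shaft] C=[nail,peg,gear,fin]
Tick 5: prefer A, take ingot from A; A=[crate] B=[axle,clip,tube,shaft] C=[nail,peg,gear,fin,ingot]
Tick 6: prefer B, take axle from B; A=[crate] B=[clip,tube,shaft] C=[nail,peg,gear,fin,ingot,axle]
Tick 7: prefer A, take crate from A; A=[-] B=[clip,tube,shaft] C=[nail,peg,gear,fin,ingot,axle,crate]
Tick 8: prefer B, take clip from B; A=[-] B=[tube,shaft] C=[nail,peg,gear,fin,ingot,axle,crate,clip]

Answer: 8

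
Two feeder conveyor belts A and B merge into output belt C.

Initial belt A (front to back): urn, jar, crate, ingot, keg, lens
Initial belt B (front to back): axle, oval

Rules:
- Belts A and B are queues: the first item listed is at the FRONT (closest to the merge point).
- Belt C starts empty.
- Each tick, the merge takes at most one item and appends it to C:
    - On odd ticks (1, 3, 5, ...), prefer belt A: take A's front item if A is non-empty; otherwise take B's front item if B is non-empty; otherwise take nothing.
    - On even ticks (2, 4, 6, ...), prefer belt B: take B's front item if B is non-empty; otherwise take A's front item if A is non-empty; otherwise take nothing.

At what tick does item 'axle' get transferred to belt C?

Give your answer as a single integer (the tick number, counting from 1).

Tick 1: prefer A, take urn from A; A=[jar,crate,ingot,keg,lens] B=[axle,oval] C=[urn]
Tick 2: prefer B, take axle from B; A=[jar,crate,ingot,keg,lens] B=[oval] C=[urn,axle]

Answer: 2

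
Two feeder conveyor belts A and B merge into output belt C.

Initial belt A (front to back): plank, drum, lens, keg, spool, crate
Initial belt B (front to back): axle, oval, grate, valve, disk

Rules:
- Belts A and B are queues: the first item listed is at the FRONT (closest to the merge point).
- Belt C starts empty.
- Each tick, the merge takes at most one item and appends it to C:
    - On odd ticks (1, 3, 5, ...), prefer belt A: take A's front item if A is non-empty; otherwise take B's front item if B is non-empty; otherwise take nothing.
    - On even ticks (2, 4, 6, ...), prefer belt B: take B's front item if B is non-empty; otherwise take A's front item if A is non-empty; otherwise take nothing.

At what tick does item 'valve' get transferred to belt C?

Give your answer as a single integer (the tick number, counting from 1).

Tick 1: prefer A, take plank from A; A=[drum,lens,keg,spool,crate] B=[axle,oval,grate,valve,disk] C=[plank]
Tick 2: prefer B, take axle from B; A=[drum,lens,keg,spool,crate] B=[oval,grate,valve,disk] C=[plank,axle]
Tick 3: prefer A, take drum from A; A=[lens,keg,spool,crate] B=[oval,grate,valve,disk] C=[plank,axle,drum]
Tick 4: prefer B, take oval from B; A=[lens,keg,spool,crate] B=[grate,valve,disk] C=[plank,axle,drum,oval]
Tick 5: prefer A, take lens from A; A=[keg,spool,crate] B=[grate,valve,disk] C=[plank,axle,drum,oval,lens]
Tick 6: prefer B, take grate from B; A=[keg,spool,crate] B=[valve,disk] C=[plank,axle,drum,oval,lens,grate]
Tick 7: prefer A, take keg from A; A=[spool,crate] B=[valve,disk] C=[plank,axle,drum,oval,lens,grate,keg]
Tick 8: prefer B, take valve from B; A=[spool,crate] B=[disk] C=[plank,axle,drum,oval,lens,grate,keg,valve]

Answer: 8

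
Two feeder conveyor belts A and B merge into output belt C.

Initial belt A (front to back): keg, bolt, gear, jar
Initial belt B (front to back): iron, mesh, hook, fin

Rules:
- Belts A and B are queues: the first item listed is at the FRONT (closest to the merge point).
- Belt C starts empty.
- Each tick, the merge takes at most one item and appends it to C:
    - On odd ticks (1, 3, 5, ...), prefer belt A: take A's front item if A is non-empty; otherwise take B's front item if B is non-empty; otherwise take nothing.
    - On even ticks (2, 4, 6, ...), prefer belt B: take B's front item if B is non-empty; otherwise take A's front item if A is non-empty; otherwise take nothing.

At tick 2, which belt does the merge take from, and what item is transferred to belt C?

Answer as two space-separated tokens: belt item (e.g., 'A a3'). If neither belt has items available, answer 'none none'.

Tick 1: prefer A, take keg from A; A=[bolt,gear,jar] B=[iron,mesh,hook,fin] C=[keg]
Tick 2: prefer B, take iron from B; A=[bolt,gear,jar] B=[mesh,hook,fin] C=[keg,iron]

Answer: B iron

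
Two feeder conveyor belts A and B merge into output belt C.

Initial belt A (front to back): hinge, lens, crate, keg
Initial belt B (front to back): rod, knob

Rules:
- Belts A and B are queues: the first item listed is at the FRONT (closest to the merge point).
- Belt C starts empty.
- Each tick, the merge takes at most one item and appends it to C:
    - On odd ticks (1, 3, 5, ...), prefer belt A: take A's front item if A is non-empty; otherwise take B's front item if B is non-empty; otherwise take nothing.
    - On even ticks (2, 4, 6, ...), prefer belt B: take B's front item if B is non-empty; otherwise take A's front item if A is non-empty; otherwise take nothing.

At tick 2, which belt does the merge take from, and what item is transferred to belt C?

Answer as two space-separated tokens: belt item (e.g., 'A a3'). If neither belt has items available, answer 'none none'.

Answer: B rod

Derivation:
Tick 1: prefer A, take hinge from A; A=[lens,crate,keg] B=[rod,knob] C=[hinge]
Tick 2: prefer B, take rod from B; A=[lens,crate,keg] B=[knob] C=[hinge,rod]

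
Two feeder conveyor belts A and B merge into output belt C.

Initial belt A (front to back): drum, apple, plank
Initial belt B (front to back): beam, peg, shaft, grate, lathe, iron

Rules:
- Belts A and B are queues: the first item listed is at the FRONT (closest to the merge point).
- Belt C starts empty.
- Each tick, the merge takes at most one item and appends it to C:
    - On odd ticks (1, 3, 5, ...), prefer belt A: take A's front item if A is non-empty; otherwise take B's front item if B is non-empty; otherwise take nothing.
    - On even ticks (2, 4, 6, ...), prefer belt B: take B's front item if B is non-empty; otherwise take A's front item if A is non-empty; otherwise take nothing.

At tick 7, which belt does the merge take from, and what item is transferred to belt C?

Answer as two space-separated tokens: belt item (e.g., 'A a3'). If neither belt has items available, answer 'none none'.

Answer: B grate

Derivation:
Tick 1: prefer A, take drum from A; A=[apple,plank] B=[beam,peg,shaft,grate,lathe,iron] C=[drum]
Tick 2: prefer B, take beam from B; A=[apple,plank] B=[peg,shaft,grate,lathe,iron] C=[drum,beam]
Tick 3: prefer A, take apple from A; A=[plank] B=[peg,shaft,grate,lathe,iron] C=[drum,beam,apple]
Tick 4: prefer B, take peg from B; A=[plank] B=[shaft,grate,lathe,iron] C=[drum,beam,apple,peg]
Tick 5: prefer A, take plank from A; A=[-] B=[shaft,grate,lathe,iron] C=[drum,beam,apple,peg,plank]
Tick 6: prefer B, take shaft from B; A=[-] B=[grate,lathe,iron] C=[drum,beam,apple,peg,plank,shaft]
Tick 7: prefer A, take grate from B; A=[-] B=[lathe,iron] C=[drum,beam,apple,peg,plank,shaft,grate]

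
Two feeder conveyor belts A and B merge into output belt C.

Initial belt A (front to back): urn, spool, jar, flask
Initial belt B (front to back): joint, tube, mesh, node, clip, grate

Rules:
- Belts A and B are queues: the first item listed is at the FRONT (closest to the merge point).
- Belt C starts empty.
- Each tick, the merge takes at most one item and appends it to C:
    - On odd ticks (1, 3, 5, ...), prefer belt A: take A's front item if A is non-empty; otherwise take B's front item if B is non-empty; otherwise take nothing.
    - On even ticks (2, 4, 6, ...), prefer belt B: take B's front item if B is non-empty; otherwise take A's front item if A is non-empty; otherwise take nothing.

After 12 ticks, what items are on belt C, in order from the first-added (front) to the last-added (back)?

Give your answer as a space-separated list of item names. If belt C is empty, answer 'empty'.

Answer: urn joint spool tube jar mesh flask node clip grate

Derivation:
Tick 1: prefer A, take urn from A; A=[spool,jar,flask] B=[joint,tube,mesh,node,clip,grate] C=[urn]
Tick 2: prefer B, take joint from B; A=[spool,jar,flask] B=[tube,mesh,node,clip,grate] C=[urn,joint]
Tick 3: prefer A, take spool from A; A=[jar,flask] B=[tube,mesh,node,clip,grate] C=[urn,joint,spool]
Tick 4: prefer B, take tube from B; A=[jar,flask] B=[mesh,node,clip,grate] C=[urn,joint,spool,tube]
Tick 5: prefer A, take jar from A; A=[flask] B=[mesh,node,clip,grate] C=[urn,joint,spool,tube,jar]
Tick 6: prefer B, take mesh from B; A=[flask] B=[node,clip,grate] C=[urn,joint,spool,tube,jar,mesh]
Tick 7: prefer A, take flask from A; A=[-] B=[node,clip,grate] C=[urn,joint,spool,tube,jar,mesh,flask]
Tick 8: prefer B, take node from B; A=[-] B=[clip,grate] C=[urn,joint,spool,tube,jar,mesh,flask,node]
Tick 9: prefer A, take clip from B; A=[-] B=[grate] C=[urn,joint,spool,tube,jar,mesh,flask,node,clip]
Tick 10: prefer B, take grate from B; A=[-] B=[-] C=[urn,joint,spool,tube,jar,mesh,flask,node,clip,grate]
Tick 11: prefer A, both empty, nothing taken; A=[-] B=[-] C=[urn,joint,spool,tube,jar,mesh,flask,node,clip,grate]
Tick 12: prefer B, both empty, nothing taken; A=[-] B=[-] C=[urn,joint,spool,tube,jar,mesh,flask,node,clip,grate]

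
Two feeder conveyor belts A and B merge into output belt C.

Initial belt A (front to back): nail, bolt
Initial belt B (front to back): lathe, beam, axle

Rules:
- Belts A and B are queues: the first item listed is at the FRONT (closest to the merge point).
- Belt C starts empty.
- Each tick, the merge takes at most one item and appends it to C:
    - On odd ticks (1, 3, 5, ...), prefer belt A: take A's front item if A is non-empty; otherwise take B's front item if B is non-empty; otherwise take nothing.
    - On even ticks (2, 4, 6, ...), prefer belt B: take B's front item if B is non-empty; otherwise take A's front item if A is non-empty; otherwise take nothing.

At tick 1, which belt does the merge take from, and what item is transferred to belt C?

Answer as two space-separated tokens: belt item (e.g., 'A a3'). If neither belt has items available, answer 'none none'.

Answer: A nail

Derivation:
Tick 1: prefer A, take nail from A; A=[bolt] B=[lathe,beam,axle] C=[nail]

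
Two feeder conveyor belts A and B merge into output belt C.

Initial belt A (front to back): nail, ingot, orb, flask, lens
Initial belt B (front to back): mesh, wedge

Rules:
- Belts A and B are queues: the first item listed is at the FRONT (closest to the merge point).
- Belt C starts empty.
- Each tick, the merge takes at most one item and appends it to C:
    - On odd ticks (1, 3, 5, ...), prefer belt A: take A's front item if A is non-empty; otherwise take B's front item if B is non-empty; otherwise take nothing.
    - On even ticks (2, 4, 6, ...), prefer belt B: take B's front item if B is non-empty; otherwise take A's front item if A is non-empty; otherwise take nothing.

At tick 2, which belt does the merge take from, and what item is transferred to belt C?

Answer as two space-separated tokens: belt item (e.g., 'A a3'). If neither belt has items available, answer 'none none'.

Answer: B mesh

Derivation:
Tick 1: prefer A, take nail from A; A=[ingot,orb,flask,lens] B=[mesh,wedge] C=[nail]
Tick 2: prefer B, take mesh from B; A=[ingot,orb,flask,lens] B=[wedge] C=[nail,mesh]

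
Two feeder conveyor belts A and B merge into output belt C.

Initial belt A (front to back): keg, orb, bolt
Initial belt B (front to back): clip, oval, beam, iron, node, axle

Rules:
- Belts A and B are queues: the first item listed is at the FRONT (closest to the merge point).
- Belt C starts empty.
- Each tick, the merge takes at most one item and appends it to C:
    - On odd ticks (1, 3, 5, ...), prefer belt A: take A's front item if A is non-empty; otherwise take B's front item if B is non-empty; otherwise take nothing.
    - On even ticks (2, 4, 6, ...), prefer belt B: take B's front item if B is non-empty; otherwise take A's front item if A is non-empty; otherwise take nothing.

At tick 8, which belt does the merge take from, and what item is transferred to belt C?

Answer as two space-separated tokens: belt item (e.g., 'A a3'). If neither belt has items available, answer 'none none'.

Tick 1: prefer A, take keg from A; A=[orb,bolt] B=[clip,oval,beam,iron,node,axle] C=[keg]
Tick 2: prefer B, take clip from B; A=[orb,bolt] B=[oval,beam,iron,node,axle] C=[keg,clip]
Tick 3: prefer A, take orb from A; A=[bolt] B=[oval,beam,iron,node,axle] C=[keg,clip,orb]
Tick 4: prefer B, take oval from B; A=[bolt] B=[beam,iron,node,axle] C=[keg,clip,orb,oval]
Tick 5: prefer A, take bolt from A; A=[-] B=[beam,iron,node,axle] C=[keg,clip,orb,oval,bolt]
Tick 6: prefer B, take beam from B; A=[-] B=[iron,node,axle] C=[keg,clip,orb,oval,bolt,beam]
Tick 7: prefer A, take iron from B; A=[-] B=[node,axle] C=[keg,clip,orb,oval,bolt,beam,iron]
Tick 8: prefer B, take node from B; A=[-] B=[axle] C=[keg,clip,orb,oval,bolt,beam,iron,node]

Answer: B node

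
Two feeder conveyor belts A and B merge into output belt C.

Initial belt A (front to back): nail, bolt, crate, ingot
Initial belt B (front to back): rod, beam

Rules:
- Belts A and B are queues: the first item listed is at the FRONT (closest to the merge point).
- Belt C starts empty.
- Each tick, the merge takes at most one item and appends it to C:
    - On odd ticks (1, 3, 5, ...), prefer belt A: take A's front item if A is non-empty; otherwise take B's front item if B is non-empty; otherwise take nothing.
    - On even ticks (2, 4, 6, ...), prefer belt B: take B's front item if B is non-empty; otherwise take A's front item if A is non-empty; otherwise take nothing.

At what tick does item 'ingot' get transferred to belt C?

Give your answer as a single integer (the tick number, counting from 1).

Tick 1: prefer A, take nail from A; A=[bolt,crate,ingot] B=[rod,beam] C=[nail]
Tick 2: prefer B, take rod from B; A=[bolt,crate,ingot] B=[beam] C=[nail,rod]
Tick 3: prefer A, take bolt from A; A=[crate,ingot] B=[beam] C=[nail,rod,bolt]
Tick 4: prefer B, take beam from B; A=[crate,ingot] B=[-] C=[nail,rod,bolt,beam]
Tick 5: prefer A, take crate from A; A=[ingot] B=[-] C=[nail,rod,bolt,beam,crate]
Tick 6: prefer B, take ingot from A; A=[-] B=[-] C=[nail,rod,bolt,beam,crate,ingot]

Answer: 6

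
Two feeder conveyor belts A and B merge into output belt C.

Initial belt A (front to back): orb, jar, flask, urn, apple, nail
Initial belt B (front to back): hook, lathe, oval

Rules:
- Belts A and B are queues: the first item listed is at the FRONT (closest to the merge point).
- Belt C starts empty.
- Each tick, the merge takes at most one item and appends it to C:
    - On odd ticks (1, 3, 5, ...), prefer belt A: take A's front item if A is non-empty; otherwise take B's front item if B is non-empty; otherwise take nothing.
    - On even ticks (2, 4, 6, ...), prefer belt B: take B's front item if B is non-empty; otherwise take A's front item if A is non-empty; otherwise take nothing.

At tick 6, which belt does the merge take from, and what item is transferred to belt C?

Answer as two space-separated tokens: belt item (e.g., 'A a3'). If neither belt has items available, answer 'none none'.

Answer: B oval

Derivation:
Tick 1: prefer A, take orb from A; A=[jar,flask,urn,apple,nail] B=[hook,lathe,oval] C=[orb]
Tick 2: prefer B, take hook from B; A=[jar,flask,urn,apple,nail] B=[lathe,oval] C=[orb,hook]
Tick 3: prefer A, take jar from A; A=[flask,urn,apple,nail] B=[lathe,oval] C=[orb,hook,jar]
Tick 4: prefer B, take lathe from B; A=[flask,urn,apple,nail] B=[oval] C=[orb,hook,jar,lathe]
Tick 5: prefer A, take flask from A; A=[urn,apple,nail] B=[oval] C=[orb,hook,jar,lathe,flask]
Tick 6: prefer B, take oval from B; A=[urn,apple,nail] B=[-] C=[orb,hook,jar,lathe,flask,oval]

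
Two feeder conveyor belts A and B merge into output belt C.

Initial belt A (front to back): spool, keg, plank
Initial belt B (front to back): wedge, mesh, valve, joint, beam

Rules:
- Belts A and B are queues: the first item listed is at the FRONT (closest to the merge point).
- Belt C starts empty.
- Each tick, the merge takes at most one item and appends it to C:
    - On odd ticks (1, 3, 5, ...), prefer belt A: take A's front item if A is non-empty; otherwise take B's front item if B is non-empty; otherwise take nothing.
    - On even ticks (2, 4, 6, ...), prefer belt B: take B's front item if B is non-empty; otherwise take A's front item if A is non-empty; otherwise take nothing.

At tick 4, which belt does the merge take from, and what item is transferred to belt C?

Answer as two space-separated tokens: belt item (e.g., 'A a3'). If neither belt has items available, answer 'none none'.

Answer: B mesh

Derivation:
Tick 1: prefer A, take spool from A; A=[keg,plank] B=[wedge,mesh,valve,joint,beam] C=[spool]
Tick 2: prefer B, take wedge from B; A=[keg,plank] B=[mesh,valve,joint,beam] C=[spool,wedge]
Tick 3: prefer A, take keg from A; A=[plank] B=[mesh,valve,joint,beam] C=[spool,wedge,keg]
Tick 4: prefer B, take mesh from B; A=[plank] B=[valve,joint,beam] C=[spool,wedge,keg,mesh]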